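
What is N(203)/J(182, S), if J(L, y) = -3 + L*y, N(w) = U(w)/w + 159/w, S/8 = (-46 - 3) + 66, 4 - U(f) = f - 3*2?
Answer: -34/5024047 ≈ -6.7675e-6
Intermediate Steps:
U(f) = 10 - f (U(f) = 4 - (f - 3*2) = 4 - (f - 6) = 4 - (-6 + f) = 4 + (6 - f) = 10 - f)
S = 136 (S = 8*((-46 - 3) + 66) = 8*(-49 + 66) = 8*17 = 136)
N(w) = 159/w + (10 - w)/w (N(w) = (10 - w)/w + 159/w = 159/w + (10 - w)/w)
N(203)/J(182, S) = ((169 - 1*203)/203)/(-3 + 182*136) = ((169 - 203)/203)/(-3 + 24752) = ((1/203)*(-34))/24749 = -34/203*1/24749 = -34/5024047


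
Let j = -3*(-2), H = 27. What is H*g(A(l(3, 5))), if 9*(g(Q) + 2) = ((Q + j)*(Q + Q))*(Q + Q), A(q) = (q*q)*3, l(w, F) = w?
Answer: 288630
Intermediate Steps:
j = 6
A(q) = 3*q² (A(q) = q²*3 = 3*q²)
g(Q) = -2 + 4*Q²*(6 + Q)/9 (g(Q) = -2 + (((Q + 6)*(Q + Q))*(Q + Q))/9 = -2 + (((6 + Q)*(2*Q))*(2*Q))/9 = -2 + ((2*Q*(6 + Q))*(2*Q))/9 = -2 + (4*Q²*(6 + Q))/9 = -2 + 4*Q²*(6 + Q)/9)
H*g(A(l(3, 5))) = 27*(-2 + 4*(3*3²)³/9 + 8*(3*3²)²/3) = 27*(-2 + 4*(3*9)³/9 + 8*(3*9)²/3) = 27*(-2 + (4/9)*27³ + (8/3)*27²) = 27*(-2 + (4/9)*19683 + (8/3)*729) = 27*(-2 + 8748 + 1944) = 27*10690 = 288630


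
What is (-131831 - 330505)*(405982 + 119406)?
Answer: -242905786368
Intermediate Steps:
(-131831 - 330505)*(405982 + 119406) = -462336*525388 = -242905786368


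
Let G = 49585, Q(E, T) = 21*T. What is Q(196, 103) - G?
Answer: -47422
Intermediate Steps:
Q(196, 103) - G = 21*103 - 1*49585 = 2163 - 49585 = -47422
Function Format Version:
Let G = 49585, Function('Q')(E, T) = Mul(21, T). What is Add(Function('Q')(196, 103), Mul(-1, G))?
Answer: -47422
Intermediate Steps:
Add(Function('Q')(196, 103), Mul(-1, G)) = Add(Mul(21, 103), Mul(-1, 49585)) = Add(2163, -49585) = -47422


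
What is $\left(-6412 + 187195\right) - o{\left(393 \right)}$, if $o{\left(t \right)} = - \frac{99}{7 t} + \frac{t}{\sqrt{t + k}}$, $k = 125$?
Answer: $\frac{165778044}{917} - \frac{393 \sqrt{518}}{518} \approx 1.8077 \cdot 10^{5}$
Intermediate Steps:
$o{\left(t \right)} = - \frac{99}{7 t} + \frac{t}{\sqrt{125 + t}}$ ($o{\left(t \right)} = - \frac{99}{7 t} + \frac{t}{\sqrt{t + 125}} = - 99 \frac{1}{7 t} + \frac{t}{\sqrt{125 + t}} = - \frac{99}{7 t} + \frac{t}{\sqrt{125 + t}}$)
$\left(-6412 + 187195\right) - o{\left(393 \right)} = \left(-6412 + 187195\right) - \left(- \frac{99}{7 \cdot 393} + \frac{393}{\sqrt{125 + 393}}\right) = 180783 - \left(\left(- \frac{99}{7}\right) \frac{1}{393} + \frac{393}{\sqrt{518}}\right) = 180783 - \left(- \frac{33}{917} + 393 \frac{\sqrt{518}}{518}\right) = 180783 - \left(- \frac{33}{917} + \frac{393 \sqrt{518}}{518}\right) = 180783 + \left(\frac{33}{917} - \frac{393 \sqrt{518}}{518}\right) = \frac{165778044}{917} - \frac{393 \sqrt{518}}{518}$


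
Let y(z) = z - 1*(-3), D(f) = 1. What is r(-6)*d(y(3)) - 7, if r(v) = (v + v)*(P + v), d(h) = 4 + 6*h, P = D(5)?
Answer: 2393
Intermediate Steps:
P = 1
y(z) = 3 + z (y(z) = z + 3 = 3 + z)
r(v) = 2*v*(1 + v) (r(v) = (v + v)*(1 + v) = (2*v)*(1 + v) = 2*v*(1 + v))
r(-6)*d(y(3)) - 7 = (2*(-6)*(1 - 6))*(4 + 6*(3 + 3)) - 7 = (2*(-6)*(-5))*(4 + 6*6) - 7 = 60*(4 + 36) - 7 = 60*40 - 7 = 2400 - 7 = 2393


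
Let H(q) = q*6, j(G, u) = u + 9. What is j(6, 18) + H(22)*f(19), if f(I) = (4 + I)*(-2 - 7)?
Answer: -27297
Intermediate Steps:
j(G, u) = 9 + u
f(I) = -36 - 9*I (f(I) = (4 + I)*(-9) = -36 - 9*I)
H(q) = 6*q
j(6, 18) + H(22)*f(19) = (9 + 18) + (6*22)*(-36 - 9*19) = 27 + 132*(-36 - 171) = 27 + 132*(-207) = 27 - 27324 = -27297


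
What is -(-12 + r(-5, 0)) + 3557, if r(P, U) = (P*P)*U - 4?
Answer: 3573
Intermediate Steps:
r(P, U) = -4 + U*P² (r(P, U) = P²*U - 4 = U*P² - 4 = -4 + U*P²)
-(-12 + r(-5, 0)) + 3557 = -(-12 + (-4 + 0*(-5)²)) + 3557 = -(-12 + (-4 + 0*25)) + 3557 = -(-12 + (-4 + 0)) + 3557 = -(-12 - 4) + 3557 = -1*(-16) + 3557 = 16 + 3557 = 3573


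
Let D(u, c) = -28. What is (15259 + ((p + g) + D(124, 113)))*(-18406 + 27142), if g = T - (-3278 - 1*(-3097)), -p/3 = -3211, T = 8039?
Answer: 289021824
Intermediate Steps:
p = 9633 (p = -3*(-3211) = 9633)
g = 8220 (g = 8039 - (-3278 - 1*(-3097)) = 8039 - (-3278 + 3097) = 8039 - 1*(-181) = 8039 + 181 = 8220)
(15259 + ((p + g) + D(124, 113)))*(-18406 + 27142) = (15259 + ((9633 + 8220) - 28))*(-18406 + 27142) = (15259 + (17853 - 28))*8736 = (15259 + 17825)*8736 = 33084*8736 = 289021824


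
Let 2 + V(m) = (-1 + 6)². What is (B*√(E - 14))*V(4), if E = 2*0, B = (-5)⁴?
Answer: 14375*I*√14 ≈ 53786.0*I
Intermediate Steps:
B = 625
V(m) = 23 (V(m) = -2 + (-1 + 6)² = -2 + 5² = -2 + 25 = 23)
E = 0
(B*√(E - 14))*V(4) = (625*√(0 - 14))*23 = (625*√(-14))*23 = (625*(I*√14))*23 = (625*I*√14)*23 = 14375*I*√14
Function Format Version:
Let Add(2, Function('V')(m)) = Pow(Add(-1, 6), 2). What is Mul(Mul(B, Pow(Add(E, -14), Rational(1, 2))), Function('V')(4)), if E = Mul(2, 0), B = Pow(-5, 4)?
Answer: Mul(14375, I, Pow(14, Rational(1, 2))) ≈ Mul(53786., I)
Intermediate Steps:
B = 625
Function('V')(m) = 23 (Function('V')(m) = Add(-2, Pow(Add(-1, 6), 2)) = Add(-2, Pow(5, 2)) = Add(-2, 25) = 23)
E = 0
Mul(Mul(B, Pow(Add(E, -14), Rational(1, 2))), Function('V')(4)) = Mul(Mul(625, Pow(Add(0, -14), Rational(1, 2))), 23) = Mul(Mul(625, Pow(-14, Rational(1, 2))), 23) = Mul(Mul(625, Mul(I, Pow(14, Rational(1, 2)))), 23) = Mul(Mul(625, I, Pow(14, Rational(1, 2))), 23) = Mul(14375, I, Pow(14, Rational(1, 2)))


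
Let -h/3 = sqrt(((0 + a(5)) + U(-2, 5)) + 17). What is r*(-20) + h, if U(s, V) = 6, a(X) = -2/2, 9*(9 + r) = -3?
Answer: 560/3 - 3*sqrt(22) ≈ 172.60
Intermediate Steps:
r = -28/3 (r = -9 + (1/9)*(-3) = -9 - 1/3 = -28/3 ≈ -9.3333)
a(X) = -1 (a(X) = -2*1/2 = -1)
h = -3*sqrt(22) (h = -3*sqrt(((0 - 1) + 6) + 17) = -3*sqrt((-1 + 6) + 17) = -3*sqrt(5 + 17) = -3*sqrt(22) ≈ -14.071)
r*(-20) + h = -28/3*(-20) - 3*sqrt(22) = 560/3 - 3*sqrt(22)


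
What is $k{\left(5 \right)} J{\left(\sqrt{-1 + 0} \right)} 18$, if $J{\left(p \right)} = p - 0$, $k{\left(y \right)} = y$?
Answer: $90 i \approx 90.0 i$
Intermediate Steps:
$J{\left(p \right)} = p$ ($J{\left(p \right)} = p + 0 = p$)
$k{\left(5 \right)} J{\left(\sqrt{-1 + 0} \right)} 18 = 5 \sqrt{-1 + 0} \cdot 18 = 5 \sqrt{-1} \cdot 18 = 5 i 18 = 90 i$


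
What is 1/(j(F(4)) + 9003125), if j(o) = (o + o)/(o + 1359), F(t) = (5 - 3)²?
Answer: 1363/12271259383 ≈ 1.1107e-7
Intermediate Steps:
F(t) = 4 (F(t) = 2² = 4)
j(o) = 2*o/(1359 + o) (j(o) = (2*o)/(1359 + o) = 2*o/(1359 + o))
1/(j(F(4)) + 9003125) = 1/(2*4/(1359 + 4) + 9003125) = 1/(2*4/1363 + 9003125) = 1/(2*4*(1/1363) + 9003125) = 1/(8/1363 + 9003125) = 1/(12271259383/1363) = 1363/12271259383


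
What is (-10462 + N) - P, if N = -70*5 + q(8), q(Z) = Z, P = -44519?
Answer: 33715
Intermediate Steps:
N = -342 (N = -70*5 + 8 = -350 + 8 = -342)
(-10462 + N) - P = (-10462 - 342) - 1*(-44519) = -10804 + 44519 = 33715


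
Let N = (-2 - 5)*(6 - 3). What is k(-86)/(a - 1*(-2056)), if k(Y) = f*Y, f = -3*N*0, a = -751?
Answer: 0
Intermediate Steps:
N = -21 (N = -7*3 = -21)
f = 0 (f = -3*(-21)*0 = 63*0 = 0)
k(Y) = 0 (k(Y) = 0*Y = 0)
k(-86)/(a - 1*(-2056)) = 0/(-751 - 1*(-2056)) = 0/(-751 + 2056) = 0/1305 = 0*(1/1305) = 0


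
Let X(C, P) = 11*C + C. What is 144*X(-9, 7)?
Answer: -15552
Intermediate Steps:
X(C, P) = 12*C
144*X(-9, 7) = 144*(12*(-9)) = 144*(-108) = -15552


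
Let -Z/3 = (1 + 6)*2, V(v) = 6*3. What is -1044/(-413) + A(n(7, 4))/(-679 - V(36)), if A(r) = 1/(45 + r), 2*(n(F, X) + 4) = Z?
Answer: 14552947/5757220 ≈ 2.5278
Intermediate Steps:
V(v) = 18
Z = -42 (Z = -3*(1 + 6)*2 = -21*2 = -3*14 = -42)
n(F, X) = -25 (n(F, X) = -4 + (½)*(-42) = -4 - 21 = -25)
-1044/(-413) + A(n(7, 4))/(-679 - V(36)) = -1044/(-413) + 1/((45 - 25)*(-679 - 1*18)) = -1044*(-1/413) + 1/(20*(-679 - 18)) = 1044/413 + (1/20)/(-697) = 1044/413 + (1/20)*(-1/697) = 1044/413 - 1/13940 = 14552947/5757220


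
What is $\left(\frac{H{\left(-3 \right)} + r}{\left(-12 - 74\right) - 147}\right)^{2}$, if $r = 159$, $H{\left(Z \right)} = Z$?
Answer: $\frac{24336}{54289} \approx 0.44827$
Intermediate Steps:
$\left(\frac{H{\left(-3 \right)} + r}{\left(-12 - 74\right) - 147}\right)^{2} = \left(\frac{-3 + 159}{\left(-12 - 74\right) - 147}\right)^{2} = \left(\frac{156}{\left(-12 - 74\right) - 147}\right)^{2} = \left(\frac{156}{-86 - 147}\right)^{2} = \left(\frac{156}{-233}\right)^{2} = \left(156 \left(- \frac{1}{233}\right)\right)^{2} = \left(- \frac{156}{233}\right)^{2} = \frac{24336}{54289}$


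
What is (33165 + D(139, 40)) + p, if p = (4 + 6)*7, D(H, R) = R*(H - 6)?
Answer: 38555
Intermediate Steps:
D(H, R) = R*(-6 + H)
p = 70 (p = 10*7 = 70)
(33165 + D(139, 40)) + p = (33165 + 40*(-6 + 139)) + 70 = (33165 + 40*133) + 70 = (33165 + 5320) + 70 = 38485 + 70 = 38555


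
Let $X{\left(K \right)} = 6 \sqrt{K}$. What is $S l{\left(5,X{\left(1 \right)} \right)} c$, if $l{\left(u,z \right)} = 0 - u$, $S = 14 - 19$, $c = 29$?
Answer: $725$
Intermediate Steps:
$S = -5$ ($S = 14 - 19 = -5$)
$l{\left(u,z \right)} = - u$
$S l{\left(5,X{\left(1 \right)} \right)} c = - 5 \left(\left(-1\right) 5\right) 29 = \left(-5\right) \left(-5\right) 29 = 25 \cdot 29 = 725$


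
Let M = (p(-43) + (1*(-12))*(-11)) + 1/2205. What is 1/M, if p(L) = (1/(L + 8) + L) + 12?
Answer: 2205/222643 ≈ 0.0099037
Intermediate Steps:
p(L) = 12 + L + 1/(8 + L) (p(L) = (1/(8 + L) + L) + 12 = (L + 1/(8 + L)) + 12 = 12 + L + 1/(8 + L))
M = 222643/2205 (M = ((97 + (-43)**2 + 20*(-43))/(8 - 43) + (1*(-12))*(-11)) + 1/2205 = ((97 + 1849 - 860)/(-35) - 12*(-11)) + 1/2205 = (-1/35*1086 + 132) + 1/2205 = (-1086/35 + 132) + 1/2205 = 3534/35 + 1/2205 = 222643/2205 ≈ 100.97)
1/M = 1/(222643/2205) = 2205/222643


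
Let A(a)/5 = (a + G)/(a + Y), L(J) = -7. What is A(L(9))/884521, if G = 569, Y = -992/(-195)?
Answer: -547950/329926333 ≈ -0.0016608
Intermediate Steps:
Y = 992/195 (Y = -992*(-1/195) = 992/195 ≈ 5.0872)
A(a) = 5*(569 + a)/(992/195 + a) (A(a) = 5*((a + 569)/(a + 992/195)) = 5*((569 + a)/(992/195 + a)) = 5*(569 + a)/(992/195 + a))
A(L(9))/884521 = (975*(569 - 7)/(992 + 195*(-7)))/884521 = (975*562/(992 - 1365))*(1/884521) = (975*562/(-373))*(1/884521) = (975*(-1/373)*562)*(1/884521) = -547950/373*1/884521 = -547950/329926333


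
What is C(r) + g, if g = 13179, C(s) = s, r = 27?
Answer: 13206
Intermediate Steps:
C(r) + g = 27 + 13179 = 13206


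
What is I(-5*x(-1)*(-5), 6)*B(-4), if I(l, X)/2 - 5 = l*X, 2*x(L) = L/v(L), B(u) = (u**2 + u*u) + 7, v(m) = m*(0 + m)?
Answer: -5460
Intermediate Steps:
v(m) = m**2 (v(m) = m*m = m**2)
B(u) = 7 + 2*u**2 (B(u) = (u**2 + u**2) + 7 = 2*u**2 + 7 = 7 + 2*u**2)
x(L) = 1/(2*L) (x(L) = (L/(L**2))/2 = (L/L**2)/2 = 1/(2*L))
I(l, X) = 10 + 2*X*l (I(l, X) = 10 + 2*(l*X) = 10 + 2*(X*l) = 10 + 2*X*l)
I(-5*x(-1)*(-5), 6)*B(-4) = (10 + 2*6*(-5*(1/2)/(-1)*(-5)))*(7 + 2*(-4)**2) = (10 + 2*6*(-5*(1/2)*(-1)*(-5)))*(7 + 2*16) = (10 + 2*6*(-(-5)*(-5)/2))*(7 + 32) = (10 + 2*6*(-5*5/2))*39 = (10 + 2*6*(-25/2))*39 = (10 - 150)*39 = -140*39 = -5460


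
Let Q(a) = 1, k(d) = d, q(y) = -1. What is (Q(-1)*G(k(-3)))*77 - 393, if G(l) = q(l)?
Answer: -470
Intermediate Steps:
G(l) = -1
(Q(-1)*G(k(-3)))*77 - 393 = (1*(-1))*77 - 393 = -1*77 - 393 = -77 - 393 = -470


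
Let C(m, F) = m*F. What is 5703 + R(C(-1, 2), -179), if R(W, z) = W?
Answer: 5701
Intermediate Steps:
C(m, F) = F*m
5703 + R(C(-1, 2), -179) = 5703 + 2*(-1) = 5703 - 2 = 5701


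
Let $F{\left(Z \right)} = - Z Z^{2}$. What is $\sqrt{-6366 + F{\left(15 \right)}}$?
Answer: $i \sqrt{9741} \approx 98.697 i$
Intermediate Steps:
$F{\left(Z \right)} = - Z^{3}$
$\sqrt{-6366 + F{\left(15 \right)}} = \sqrt{-6366 - 15^{3}} = \sqrt{-6366 - 3375} = \sqrt{-9741} = i \sqrt{9741}$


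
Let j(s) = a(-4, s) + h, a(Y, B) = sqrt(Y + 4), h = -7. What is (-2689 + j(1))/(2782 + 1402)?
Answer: -337/523 ≈ -0.64436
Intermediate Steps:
a(Y, B) = sqrt(4 + Y)
j(s) = -7 (j(s) = sqrt(4 - 4) - 7 = sqrt(0) - 7 = 0 - 7 = -7)
(-2689 + j(1))/(2782 + 1402) = (-2689 - 7)/(2782 + 1402) = -2696/4184 = -2696*1/4184 = -337/523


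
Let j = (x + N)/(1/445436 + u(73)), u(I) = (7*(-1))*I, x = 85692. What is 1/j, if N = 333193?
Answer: -45523559/37317291772 ≈ -0.0012199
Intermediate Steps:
u(I) = -7*I
j = -37317291772/45523559 (j = (85692 + 333193)/(1/445436 - 7*73) = 418885/(1/445436 - 511) = 418885/(-227617795/445436) = 418885*(-445436/227617795) = -37317291772/45523559 ≈ -819.74)
1/j = 1/(-37317291772/45523559) = -45523559/37317291772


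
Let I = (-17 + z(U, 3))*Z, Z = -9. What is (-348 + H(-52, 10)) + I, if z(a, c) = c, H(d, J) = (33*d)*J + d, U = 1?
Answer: -17434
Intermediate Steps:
H(d, J) = d + 33*J*d (H(d, J) = 33*J*d + d = d + 33*J*d)
I = 126 (I = (-17 + 3)*(-9) = -14*(-9) = 126)
(-348 + H(-52, 10)) + I = (-348 - 52*(1 + 33*10)) + 126 = (-348 - 52*(1 + 330)) + 126 = (-348 - 52*331) + 126 = (-348 - 17212) + 126 = -17560 + 126 = -17434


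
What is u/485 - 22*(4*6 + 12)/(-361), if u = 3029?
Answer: 1477589/175085 ≈ 8.4393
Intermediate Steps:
u/485 - 22*(4*6 + 12)/(-361) = 3029/485 - 22*(4*6 + 12)/(-361) = 3029*(1/485) - 22*(24 + 12)*(-1/361) = 3029/485 - 22*36*(-1/361) = 3029/485 - 792*(-1/361) = 3029/485 + 792/361 = 1477589/175085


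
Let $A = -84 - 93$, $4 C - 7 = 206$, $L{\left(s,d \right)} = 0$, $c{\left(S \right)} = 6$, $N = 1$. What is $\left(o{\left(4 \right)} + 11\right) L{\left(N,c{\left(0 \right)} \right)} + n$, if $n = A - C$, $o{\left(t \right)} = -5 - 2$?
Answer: $- \frac{921}{4} \approx -230.25$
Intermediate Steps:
$C = \frac{213}{4}$ ($C = \frac{7}{4} + \frac{1}{4} \cdot 206 = \frac{7}{4} + \frac{103}{2} = \frac{213}{4} \approx 53.25$)
$o{\left(t \right)} = -7$
$A = -177$
$n = - \frac{921}{4}$ ($n = -177 - \frac{213}{4} = - \frac{921}{4} \approx -230.25$)
$\left(o{\left(4 \right)} + 11\right) L{\left(N,c{\left(0 \right)} \right)} + n = \left(-7 + 11\right) 0 - \frac{921}{4} = 4 \cdot 0 - \frac{921}{4} = 0 - \frac{921}{4} = - \frac{921}{4}$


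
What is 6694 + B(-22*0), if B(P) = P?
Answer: 6694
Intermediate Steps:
6694 + B(-22*0) = 6694 - 22*0 = 6694 + 0 = 6694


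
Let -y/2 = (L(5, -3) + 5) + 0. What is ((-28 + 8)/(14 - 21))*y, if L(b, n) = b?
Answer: -400/7 ≈ -57.143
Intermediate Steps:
y = -20 (y = -2*((5 + 5) + 0) = -2*(10 + 0) = -2*10 = -20)
((-28 + 8)/(14 - 21))*y = ((-28 + 8)/(14 - 21))*(-20) = -20/(-7)*(-20) = -20*(-1/7)*(-20) = (20/7)*(-20) = -400/7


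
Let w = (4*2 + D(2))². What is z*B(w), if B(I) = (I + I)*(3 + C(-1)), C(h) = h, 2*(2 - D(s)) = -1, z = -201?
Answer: -88641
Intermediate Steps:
D(s) = 5/2 (D(s) = 2 - ½*(-1) = 2 + ½ = 5/2)
w = 441/4 (w = (4*2 + 5/2)² = (8 + 5/2)² = (21/2)² = 441/4 ≈ 110.25)
B(I) = 4*I (B(I) = (I + I)*(3 - 1) = (2*I)*2 = 4*I)
z*B(w) = -804*441/4 = -201*441 = -88641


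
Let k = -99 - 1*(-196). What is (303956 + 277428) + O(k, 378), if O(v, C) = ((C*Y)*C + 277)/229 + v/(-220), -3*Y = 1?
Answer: 29279686487/50380 ≈ 5.8118e+5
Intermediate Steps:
Y = -1/3 (Y = -1/3*1 = -1/3 ≈ -0.33333)
k = 97 (k = -99 + 196 = 97)
O(v, C) = 277/229 - v/220 - C**2/687 (O(v, C) = ((C*(-1/3))*C + 277)/229 + v/(-220) = ((-C/3)*C + 277)*(1/229) + v*(-1/220) = (-C**2/3 + 277)*(1/229) - v/220 = (277 - C**2/3)*(1/229) - v/220 = (277/229 - C**2/687) - v/220 = 277/229 - v/220 - C**2/687)
(303956 + 277428) + O(k, 378) = (303956 + 277428) + (277/229 - 1/220*97 - 1/687*378**2) = 581384 + (277/229 - 97/220 - 1/687*142884) = 581384 + (277/229 - 97/220 - 47628/229) = 581384 - 10439433/50380 = 29279686487/50380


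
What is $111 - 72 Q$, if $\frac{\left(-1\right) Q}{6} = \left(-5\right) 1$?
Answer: $-2049$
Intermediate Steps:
$Q = 30$ ($Q = - 6 \left(\left(-5\right) 1\right) = \left(-6\right) \left(-5\right) = 30$)
$111 - 72 Q = 111 - 2160 = -2049$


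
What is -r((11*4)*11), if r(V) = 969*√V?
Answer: -21318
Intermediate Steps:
-r((11*4)*11) = -969*√((11*4)*11) = -969*√(44*11) = -969*√484 = -969*22 = -1*21318 = -21318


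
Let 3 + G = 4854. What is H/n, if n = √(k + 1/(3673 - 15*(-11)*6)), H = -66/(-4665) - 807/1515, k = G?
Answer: -81437*√105478057882/3552617709770 ≈ -0.0074448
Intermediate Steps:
G = 4851 (G = -3 + 4854 = 4851)
k = 4851
H = -81437/157055 (H = -66*(-1/4665) - 807*1/1515 = 22/1555 - 269/505 = -81437/157055 ≈ -0.51853)
n = √105478057882/4663 (n = √(4851 + 1/(3673 - 15*(-11)*6)) = √(4851 + 1/(3673 + 165*6)) = √(4851 + 1/(3673 + 990)) = √(4851 + 1/4663) = √(22620214/4663) = √105478057882/4663 ≈ 69.649)
H/n = -81437*√105478057882/22620214/157055 = -81437*√105478057882/3552617709770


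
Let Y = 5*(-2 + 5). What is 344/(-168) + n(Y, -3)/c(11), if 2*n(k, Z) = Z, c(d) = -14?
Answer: -163/84 ≈ -1.9405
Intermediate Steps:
Y = 15 (Y = 5*3 = 15)
n(k, Z) = Z/2
344/(-168) + n(Y, -3)/c(11) = 344/(-168) + ((½)*(-3))/(-14) = 344*(-1/168) - 3/2*(-1/14) = -43/21 + 3/28 = -163/84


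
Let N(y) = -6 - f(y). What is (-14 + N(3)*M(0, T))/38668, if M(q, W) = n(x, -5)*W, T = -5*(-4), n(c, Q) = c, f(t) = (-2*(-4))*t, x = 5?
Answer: -1507/19334 ≈ -0.077946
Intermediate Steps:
f(t) = 8*t
T = 20
M(q, W) = 5*W
N(y) = -6 - 8*y
(-14 + N(3)*M(0, T))/38668 = (-14 + (-6 - 8*3)*(5*20))/38668 = (-14 + (-6 - 24)*100)*(1/38668) = (-14 - 30*100)*(1/38668) = (-14 - 3000)*(1/38668) = -3014*1/38668 = -1507/19334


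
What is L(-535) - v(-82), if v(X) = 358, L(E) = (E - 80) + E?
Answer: -1508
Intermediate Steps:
L(E) = -80 + 2*E (L(E) = (-80 + E) + E = -80 + 2*E)
L(-535) - v(-82) = (-80 + 2*(-535)) - 1*358 = (-80 - 1070) - 358 = -1150 - 358 = -1508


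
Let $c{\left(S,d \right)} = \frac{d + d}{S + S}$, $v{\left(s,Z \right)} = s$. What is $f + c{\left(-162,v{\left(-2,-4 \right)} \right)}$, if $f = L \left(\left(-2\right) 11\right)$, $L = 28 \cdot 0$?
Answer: $\frac{1}{81} \approx 0.012346$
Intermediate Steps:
$c{\left(S,d \right)} = \frac{d}{S}$ ($c{\left(S,d \right)} = \frac{2 d}{2 S} = 2 d \frac{1}{2 S} = \frac{d}{S}$)
$L = 0$
$f = 0$ ($f = 0 \left(\left(-2\right) 11\right) = 0 \left(-22\right) = 0$)
$f + c{\left(-162,v{\left(-2,-4 \right)} \right)} = 0 - \frac{2}{-162} = 0 - - \frac{1}{81} = 0 + \frac{1}{81} = \frac{1}{81}$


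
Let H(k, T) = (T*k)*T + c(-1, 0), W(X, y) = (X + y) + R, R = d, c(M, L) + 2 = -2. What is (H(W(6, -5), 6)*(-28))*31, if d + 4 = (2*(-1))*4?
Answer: 347200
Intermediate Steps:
d = -12 (d = -4 + (2*(-1))*4 = -4 - 2*4 = -4 - 8 = -12)
c(M, L) = -4 (c(M, L) = -2 - 2 = -4)
R = -12
W(X, y) = -12 + X + y (W(X, y) = (X + y) - 12 = -12 + X + y)
H(k, T) = -4 + k*T**2 (H(k, T) = (T*k)*T - 4 = k*T**2 - 4 = -4 + k*T**2)
(H(W(6, -5), 6)*(-28))*31 = ((-4 + (-12 + 6 - 5)*6**2)*(-28))*31 = ((-4 - 11*36)*(-28))*31 = ((-4 - 396)*(-28))*31 = -400*(-28)*31 = 11200*31 = 347200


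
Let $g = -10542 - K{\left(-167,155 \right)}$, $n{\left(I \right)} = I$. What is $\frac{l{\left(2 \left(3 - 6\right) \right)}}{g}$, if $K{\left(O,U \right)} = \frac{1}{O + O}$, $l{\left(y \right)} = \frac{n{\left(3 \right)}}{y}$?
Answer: $\frac{167}{3521027} \approx 4.7429 \cdot 10^{-5}$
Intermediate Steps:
$l{\left(y \right)} = \frac{3}{y}$
$K{\left(O,U \right)} = \frac{1}{2 O}$
$g = - \frac{3521027}{334}$ ($g = -10542 - \frac{1}{2 \left(-167\right)} = -10542 - \frac{1}{2} \left(- \frac{1}{167}\right) = -10542 - - \frac{1}{334} = -10542 + \frac{1}{334} = - \frac{3521027}{334} \approx -10542.0$)
$\frac{l{\left(2 \left(3 - 6\right) \right)}}{g} = \frac{3 \frac{1}{2 \left(3 - 6\right)}}{- \frac{3521027}{334}} = \frac{3}{2 \left(-3\right)} \left(- \frac{334}{3521027}\right) = \frac{3}{-6} \left(- \frac{334}{3521027}\right) = 3 \left(- \frac{1}{6}\right) \left(- \frac{334}{3521027}\right) = \left(- \frac{1}{2}\right) \left(- \frac{334}{3521027}\right) = \frac{167}{3521027}$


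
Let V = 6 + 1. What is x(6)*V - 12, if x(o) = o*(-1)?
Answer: -54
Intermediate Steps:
x(o) = -o
V = 7
x(6)*V - 12 = -1*6*7 - 12 = -6*7 - 12 = -42 - 12 = -54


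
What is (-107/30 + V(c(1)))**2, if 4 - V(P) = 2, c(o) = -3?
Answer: 2209/900 ≈ 2.4544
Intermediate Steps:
V(P) = 2 (V(P) = 4 - 1*2 = 4 - 2 = 2)
(-107/30 + V(c(1)))**2 = (-107/30 + 2)**2 = (-47/30)**2 = 2209/900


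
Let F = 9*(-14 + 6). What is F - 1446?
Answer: -1518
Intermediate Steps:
F = -72 (F = 9*(-8) = -72)
F - 1446 = -72 - 1446 = -1518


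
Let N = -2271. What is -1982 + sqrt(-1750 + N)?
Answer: -1982 + I*sqrt(4021) ≈ -1982.0 + 63.411*I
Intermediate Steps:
-1982 + sqrt(-1750 + N) = -1982 + sqrt(-1750 - 2271) = -1982 + sqrt(-4021) = -1982 + I*sqrt(4021)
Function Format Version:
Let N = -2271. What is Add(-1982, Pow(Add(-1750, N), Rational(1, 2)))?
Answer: Add(-1982, Mul(I, Pow(4021, Rational(1, 2)))) ≈ Add(-1982.0, Mul(63.411, I))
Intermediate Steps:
Add(-1982, Pow(Add(-1750, N), Rational(1, 2))) = Add(-1982, Pow(Add(-1750, -2271), Rational(1, 2))) = Add(-1982, Pow(-4021, Rational(1, 2))) = Add(-1982, Mul(I, Pow(4021, Rational(1, 2))))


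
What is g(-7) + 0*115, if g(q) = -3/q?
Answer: 3/7 ≈ 0.42857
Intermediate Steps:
g(-7) + 0*115 = -3/(-7) + 0*115 = -3*(-1/7) + 0 = 3/7 + 0 = 3/7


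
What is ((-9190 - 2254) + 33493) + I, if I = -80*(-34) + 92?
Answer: 24861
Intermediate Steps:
I = 2812 (I = 2720 + 92 = 2812)
((-9190 - 2254) + 33493) + I = ((-9190 - 2254) + 33493) + 2812 = (-11444 + 33493) + 2812 = 22049 + 2812 = 24861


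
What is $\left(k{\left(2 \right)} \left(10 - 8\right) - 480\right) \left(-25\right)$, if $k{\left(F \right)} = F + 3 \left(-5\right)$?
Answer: $12650$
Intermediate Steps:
$k{\left(F \right)} = -15 + F$ ($k{\left(F \right)} = F - 15 = -15 + F$)
$\left(k{\left(2 \right)} \left(10 - 8\right) - 480\right) \left(-25\right) = \left(\left(-15 + 2\right) \left(10 - 8\right) - 480\right) \left(-25\right) = \left(\left(-13\right) 2 - 480\right) \left(-25\right) = \left(-26 - 480\right) \left(-25\right) = \left(-506\right) \left(-25\right) = 12650$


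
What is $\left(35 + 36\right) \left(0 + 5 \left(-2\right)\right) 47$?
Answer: $-33370$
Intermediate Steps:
$\left(35 + 36\right) \left(0 + 5 \left(-2\right)\right) 47 = 71 \left(0 - 10\right) 47 = 71 \left(-10\right) 47 = \left(-710\right) 47 = -33370$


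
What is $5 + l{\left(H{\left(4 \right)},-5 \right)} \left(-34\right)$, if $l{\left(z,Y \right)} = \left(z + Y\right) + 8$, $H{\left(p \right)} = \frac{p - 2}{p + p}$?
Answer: $- \frac{211}{2} \approx -105.5$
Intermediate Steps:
$H{\left(p \right)} = \frac{-2 + p}{2 p}$
$l{\left(z,Y \right)} = 8 + Y + z$ ($l{\left(z,Y \right)} = \left(Y + z\right) + 8 = 8 + Y + z$)
$5 + l{\left(H{\left(4 \right)},-5 \right)} \left(-34\right) = 5 + \left(8 - 5 + \frac{-2 + 4}{2 \cdot 4}\right) \left(-34\right) = 5 + \left(8 - 5 + \frac{1}{2} \cdot \frac{1}{4} \cdot 2\right) \left(-34\right) = 5 + \left(8 - 5 + \frac{1}{4}\right) \left(-34\right) = 5 + \frac{13}{4} \left(-34\right) = 5 - \frac{221}{2} = - \frac{211}{2}$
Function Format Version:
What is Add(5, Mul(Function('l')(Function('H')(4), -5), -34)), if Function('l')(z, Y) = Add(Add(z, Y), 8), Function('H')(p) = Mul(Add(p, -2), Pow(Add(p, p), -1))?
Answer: Rational(-211, 2) ≈ -105.50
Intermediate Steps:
Function('H')(p) = Mul(Rational(1, 2), Pow(p, -1), Add(-2, p)) (Function('H')(p) = Mul(Add(-2, p), Pow(Mul(2, p), -1)) = Mul(Add(-2, p), Mul(Rational(1, 2), Pow(p, -1))) = Mul(Rational(1, 2), Pow(p, -1), Add(-2, p)))
Function('l')(z, Y) = Add(8, Y, z) (Function('l')(z, Y) = Add(Add(Y, z), 8) = Add(8, Y, z))
Add(5, Mul(Function('l')(Function('H')(4), -5), -34)) = Add(5, Mul(Add(8, -5, Mul(Rational(1, 2), Pow(4, -1), Add(-2, 4))), -34)) = Add(5, Mul(Add(8, -5, Mul(Rational(1, 2), Rational(1, 4), 2)), -34)) = Add(5, Mul(Add(8, -5, Rational(1, 4)), -34)) = Add(5, Mul(Rational(13, 4), -34)) = Add(5, Rational(-221, 2)) = Rational(-211, 2)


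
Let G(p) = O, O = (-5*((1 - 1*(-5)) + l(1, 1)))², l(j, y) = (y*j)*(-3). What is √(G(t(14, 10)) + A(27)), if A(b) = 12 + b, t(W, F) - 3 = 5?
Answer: 2*√66 ≈ 16.248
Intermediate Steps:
t(W, F) = 8 (t(W, F) = 3 + 5 = 8)
l(j, y) = -3*j*y (l(j, y) = (j*y)*(-3) = -3*j*y)
O = 225 (O = (-5*((1 - 1*(-5)) - 3*1*1))² = (-5*((1 + 5) - 3))² = (-5*(6 - 3))² = (-5*3)² = (-15)² = 225)
G(p) = 225
√(G(t(14, 10)) + A(27)) = √(225 + (12 + 27)) = √(225 + 39) = √264 = 2*√66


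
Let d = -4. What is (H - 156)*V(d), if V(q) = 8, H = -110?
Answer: -2128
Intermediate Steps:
(H - 156)*V(d) = (-110 - 156)*8 = -266*8 = -2128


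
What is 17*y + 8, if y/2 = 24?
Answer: 824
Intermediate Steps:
y = 48 (y = 2*24 = 48)
17*y + 8 = 17*48 + 8 = 816 + 8 = 824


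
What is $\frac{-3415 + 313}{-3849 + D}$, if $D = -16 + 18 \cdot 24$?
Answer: $\frac{3102}{3433} \approx 0.90358$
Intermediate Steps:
$D = 416$ ($D = -16 + 432 = 416$)
$\frac{-3415 + 313}{-3849 + D} = \frac{-3415 + 313}{-3849 + 416} = - \frac{3102}{-3433} = \left(-3102\right) \left(- \frac{1}{3433}\right) = \frac{3102}{3433}$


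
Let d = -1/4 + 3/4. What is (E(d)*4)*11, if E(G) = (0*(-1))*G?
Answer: 0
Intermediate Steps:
d = 1/2 (d = -1*1/4 + 3*(1/4) = -1/4 + 3/4 = 1/2 ≈ 0.50000)
E(G) = 0 (E(G) = 0*G = 0)
(E(d)*4)*11 = (0*4)*11 = 0*11 = 0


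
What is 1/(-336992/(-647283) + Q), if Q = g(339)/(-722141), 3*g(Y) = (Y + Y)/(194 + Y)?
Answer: 2737801901289/1425367725998 ≈ 1.9208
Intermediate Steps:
g(Y) = 2*Y/(3*(194 + Y)) (g(Y) = ((Y + Y)/(194 + Y))/3 = ((2*Y)/(194 + Y))/3 = (2*Y/(194 + Y))/3 = 2*Y/(3*(194 + Y)))
Q = -226/384901153 (Q = ((2/3)*339/(194 + 339))/(-722141) = ((2/3)*339/533)*(-1/722141) = ((2/3)*339*(1/533))*(-1/722141) = (226/533)*(-1/722141) = -226/384901153 ≈ -5.8716e-7)
1/(-336992/(-647283) + Q) = 1/(-336992/(-647283) - 226/384901153) = 1/(-336992*(-1/647283) - 226/384901153) = 1/(336992/647283 - 226/384901153) = 1/(1425367725998/2737801901289) = 2737801901289/1425367725998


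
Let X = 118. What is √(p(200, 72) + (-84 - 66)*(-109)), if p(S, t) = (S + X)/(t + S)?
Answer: √75607806/68 ≈ 127.87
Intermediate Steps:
p(S, t) = (118 + S)/(S + t) (p(S, t) = (S + 118)/(t + S) = (118 + S)/(S + t))
√(p(200, 72) + (-84 - 66)*(-109)) = √((118 + 200)/(200 + 72) + (-84 - 66)*(-109)) = √(318/272 - 150*(-109)) = √((1/272)*318 + 16350) = √(159/136 + 16350) = √(2223759/136) = √75607806/68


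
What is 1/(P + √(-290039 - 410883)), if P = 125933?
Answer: 125933/15859821411 - I*√700922/15859821411 ≈ 7.9404e-6 - 5.2788e-8*I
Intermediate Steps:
1/(P + √(-290039 - 410883)) = 1/(125933 + √(-290039 - 410883)) = 1/(125933 + √(-700922)) = 1/(125933 + I*√700922)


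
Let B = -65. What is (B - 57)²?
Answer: 14884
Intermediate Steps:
(B - 57)² = (-65 - 57)² = (-122)² = 14884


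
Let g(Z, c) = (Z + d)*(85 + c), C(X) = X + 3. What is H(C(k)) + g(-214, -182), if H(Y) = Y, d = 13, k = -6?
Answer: 19494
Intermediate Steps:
C(X) = 3 + X
g(Z, c) = (13 + Z)*(85 + c) (g(Z, c) = (Z + 13)*(85 + c) = (13 + Z)*(85 + c))
H(C(k)) + g(-214, -182) = (3 - 6) + (1105 + 13*(-182) + 85*(-214) - 214*(-182)) = -3 + (1105 - 2366 - 18190 + 38948) = -3 + 19497 = 19494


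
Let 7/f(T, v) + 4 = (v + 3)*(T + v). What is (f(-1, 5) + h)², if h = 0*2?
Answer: 1/16 ≈ 0.062500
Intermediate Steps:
f(T, v) = 7/(-4 + (3 + v)*(T + v)) (f(T, v) = 7/(-4 + (v + 3)*(T + v)) = 7/(-4 + (3 + v)*(T + v)))
h = 0
(f(-1, 5) + h)² = (7/(-4 + 5² + 3*(-1) + 3*5 - 1*5) + 0)² = (7/(-4 + 25 - 3 + 15 - 5) + 0)² = (7/28 + 0)² = (7*(1/28) + 0)² = (¼ + 0)² = (¼)² = 1/16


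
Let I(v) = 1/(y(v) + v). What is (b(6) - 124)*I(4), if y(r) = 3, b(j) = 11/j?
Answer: -733/42 ≈ -17.452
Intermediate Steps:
I(v) = 1/(3 + v)
(b(6) - 124)*I(4) = (11/6 - 124)/(3 + 4) = (11*(⅙) - 124)/7 = (11/6 - 124)*(⅐) = -733/6*⅐ = -733/42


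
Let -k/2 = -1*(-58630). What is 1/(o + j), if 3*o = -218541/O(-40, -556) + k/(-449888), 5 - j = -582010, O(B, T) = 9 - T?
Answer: 190640040/110930799700223 ≈ 1.7185e-6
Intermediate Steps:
k = -117260 (k = -(-2)*(-58630) = -2*58630 = -117260)
j = 582015 (j = 5 - 1*(-582010) = 5 + 582010 = 582015)
o = -24563180377/190640040 (o = (-218541/(9 - 1*(-556)) - 117260/(-449888))/3 = (-218541/(9 + 556) - 117260*(-1/449888))/3 = (-218541/565 + 29315/112472)/3 = (⅓)*(-24563180377/63546680) = -24563180377/190640040 ≈ -128.85)
1/(o + j) = 1/(-24563180377/190640040 + 582015) = 1/(110930799700223/190640040) = 190640040/110930799700223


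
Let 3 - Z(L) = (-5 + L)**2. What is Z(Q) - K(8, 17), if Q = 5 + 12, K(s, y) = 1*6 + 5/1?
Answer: -152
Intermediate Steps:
K(s, y) = 11 (K(s, y) = 6 + 5*1 = 6 + 5 = 11)
Q = 17
Z(L) = 3 - (-5 + L)**2
Z(Q) - K(8, 17) = (3 - (-5 + 17)**2) - 1*11 = (3 - 1*12**2) - 11 = (3 - 1*144) - 11 = (3 - 144) - 11 = -141 - 11 = -152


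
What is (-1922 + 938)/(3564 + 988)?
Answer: -123/569 ≈ -0.21617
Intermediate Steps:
(-1922 + 938)/(3564 + 988) = -984/4552 = -984*1/4552 = -123/569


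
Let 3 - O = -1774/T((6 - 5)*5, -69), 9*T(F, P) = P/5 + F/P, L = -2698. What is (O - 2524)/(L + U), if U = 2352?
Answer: 4393444/413989 ≈ 10.612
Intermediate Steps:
T(F, P) = P/45 + F/(9*P) (T(F, P) = (P/5 + F/P)/9 = P/45 + F/(9*P))
O = -2746956/2393 (O = 3 - (-1774)/((1/45)*(-69) + (1/9)*((6 - 5)*5)/(-69)) = 3 - (-1774)/(-23/15 + (1/9)*(1*5)*(-1/69)) = 3 - (-1774)/(-23/15 + (1/9)*5*(-1/69)) = 3 - (-1774)/(-23/15 - 5/621) = 3 - (-1774)/(-4786/3105) = 3 - (-1774)*(-3105)/4786 = 3 - 1*2754135/2393 = 3 - 2754135/2393 = -2746956/2393 ≈ -1147.9)
(O - 2524)/(L + U) = (-2746956/2393 - 2524)/(-2698 + 2352) = -8786888/2393/(-346) = -8786888/2393*(-1/346) = 4393444/413989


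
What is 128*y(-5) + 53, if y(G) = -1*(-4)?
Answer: 565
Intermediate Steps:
y(G) = 4
128*y(-5) + 53 = 128*4 + 53 = 512 + 53 = 565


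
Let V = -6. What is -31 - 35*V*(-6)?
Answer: -1291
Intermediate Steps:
-31 - 35*V*(-6) = -31 - (-210)*(-6) = -31 - 35*36 = -31 - 1260 = -1291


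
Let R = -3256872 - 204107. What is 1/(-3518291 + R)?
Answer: -1/6979270 ≈ -1.4328e-7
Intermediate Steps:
R = -3460979
1/(-3518291 + R) = 1/(-3518291 - 3460979) = 1/(-6979270) = -1/6979270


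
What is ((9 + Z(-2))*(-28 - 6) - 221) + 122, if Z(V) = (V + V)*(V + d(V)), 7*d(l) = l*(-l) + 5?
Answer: -4603/7 ≈ -657.57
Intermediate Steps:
d(l) = 5/7 - l²/7 (d(l) = (l*(-l) + 5)/7 = (-l² + 5)/7 = (5 - l²)/7 = 5/7 - l²/7)
Z(V) = 2*V*(5/7 + V - V²/7) (Z(V) = (V + V)*(V + (5/7 - V²/7)) = (2*V)*(5/7 + V - V²/7) = 2*V*(5/7 + V - V²/7))
((9 + Z(-2))*(-28 - 6) - 221) + 122 = ((9 + (2/7)*(-2)*(5 - 1*(-2)² + 7*(-2)))*(-28 - 6) - 221) + 122 = ((9 + (2/7)*(-2)*(5 - 1*4 - 14))*(-34) - 221) + 122 = ((9 + (2/7)*(-2)*(5 - 4 - 14))*(-34) - 221) + 122 = ((9 + (2/7)*(-2)*(-13))*(-34) - 221) + 122 = ((9 + 52/7)*(-34) - 221) + 122 = ((115/7)*(-34) - 221) + 122 = (-3910/7 - 221) + 122 = -5457/7 + 122 = -4603/7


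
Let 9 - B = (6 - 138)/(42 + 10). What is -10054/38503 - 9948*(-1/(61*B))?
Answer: 814561312/58717075 ≈ 13.873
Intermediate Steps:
B = 150/13 (B = 9 - (6 - 138)/(42 + 10) = 9 - (-132)/52 = 9 - 1*(-33/13) = 9 + 33/13 = 150/13 ≈ 11.538)
-10054/38503 - 9948*(-1/(61*B)) = -10054/38503 - 9948/((150/13)*(-61)) = -10054*1/38503 - 9948/(-9150/13) = -10054/38503 - 9948*(-13/9150) = -10054/38503 + 21554/1525 = 814561312/58717075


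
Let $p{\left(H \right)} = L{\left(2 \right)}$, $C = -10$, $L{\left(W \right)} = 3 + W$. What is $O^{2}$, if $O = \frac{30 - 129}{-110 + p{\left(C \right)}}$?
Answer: $\frac{1089}{1225} \approx 0.88898$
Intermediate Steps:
$p{\left(H \right)} = 5$ ($p{\left(H \right)} = 3 + 2 = 5$)
$O = \frac{33}{35}$ ($O = \frac{30 - 129}{-110 + 5} = - \frac{99}{-105} = \left(-99\right) \left(- \frac{1}{105}\right) = \frac{33}{35} \approx 0.94286$)
$O^{2} = \left(\frac{33}{35}\right)^{2} = \frac{1089}{1225}$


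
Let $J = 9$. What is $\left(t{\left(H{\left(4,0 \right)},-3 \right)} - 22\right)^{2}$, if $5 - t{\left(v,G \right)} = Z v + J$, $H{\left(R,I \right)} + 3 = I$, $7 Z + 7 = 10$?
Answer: $\frac{29929}{49} \approx 610.8$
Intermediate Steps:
$Z = \frac{3}{7}$ ($Z = -1 + \frac{1}{7} \cdot 10 = -1 + \frac{10}{7} = \frac{3}{7} \approx 0.42857$)
$H{\left(R,I \right)} = -3 + I$
$t{\left(v,G \right)} = -4 - \frac{3 v}{7}$ ($t{\left(v,G \right)} = 5 - \left(\frac{3 v}{7} + 9\right) = 5 - \left(9 + \frac{3 v}{7}\right) = -4 - \frac{3 v}{7}$)
$\left(t{\left(H{\left(4,0 \right)},-3 \right)} - 22\right)^{2} = \left(\left(-4 - \frac{3 \left(-3 + 0\right)}{7}\right) - 22\right)^{2} = \left(\left(-4 - - \frac{9}{7}\right) + \left(-37 + 15\right)\right)^{2} = \left(\left(-4 + \frac{9}{7}\right) - 22\right)^{2} = \left(- \frac{19}{7} - 22\right)^{2} = \left(- \frac{173}{7}\right)^{2} = \frac{29929}{49}$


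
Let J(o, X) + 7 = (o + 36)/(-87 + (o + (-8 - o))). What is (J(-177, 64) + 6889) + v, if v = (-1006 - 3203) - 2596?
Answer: 7456/95 ≈ 78.484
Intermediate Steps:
v = -6805 (v = -4209 - 2596 = -6805)
J(o, X) = -701/95 - o/95 (J(o, X) = -7 + (o + 36)/(-87 + (o + (-8 - o))) = -7 + (36 + o)/(-87 - 8) = -7 + (36 + o)/(-95) = -7 + (36 + o)*(-1/95) = -7 + (-36/95 - o/95) = -701/95 - o/95)
(J(-177, 64) + 6889) + v = ((-701/95 - 1/95*(-177)) + 6889) - 6805 = ((-701/95 + 177/95) + 6889) - 6805 = (-524/95 + 6889) - 6805 = 653931/95 - 6805 = 7456/95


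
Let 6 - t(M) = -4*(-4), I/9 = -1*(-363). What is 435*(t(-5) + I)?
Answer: 1416795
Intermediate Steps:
I = 3267 (I = 9*(-1*(-363)) = 9*363 = 3267)
t(M) = -10 (t(M) = 6 - (-4)*(-4) = 6 - 1*16 = 6 - 16 = -10)
435*(t(-5) + I) = 435*(-10 + 3267) = 435*3257 = 1416795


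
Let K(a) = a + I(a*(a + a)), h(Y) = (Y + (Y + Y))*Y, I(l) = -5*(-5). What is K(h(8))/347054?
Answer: 217/347054 ≈ 0.00062526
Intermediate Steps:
I(l) = 25
h(Y) = 3*Y**2 (h(Y) = (Y + 2*Y)*Y = (3*Y)*Y = 3*Y**2)
K(a) = 25 + a (K(a) = a + 25 = 25 + a)
K(h(8))/347054 = (25 + 3*8**2)/347054 = (25 + 3*64)*(1/347054) = (25 + 192)*(1/347054) = 217*(1/347054) = 217/347054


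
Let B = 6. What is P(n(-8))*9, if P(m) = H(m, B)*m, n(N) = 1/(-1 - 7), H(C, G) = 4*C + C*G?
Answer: 45/32 ≈ 1.4063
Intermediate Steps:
n(N) = -1/8 (n(N) = 1/(-8) = -1/8)
P(m) = 10*m**2 (P(m) = (m*(4 + 6))*m = (m*10)*m = (10*m)*m = 10*m**2)
P(n(-8))*9 = (10*(-1/8)**2)*9 = (10*(1/64))*9 = (5/32)*9 = 45/32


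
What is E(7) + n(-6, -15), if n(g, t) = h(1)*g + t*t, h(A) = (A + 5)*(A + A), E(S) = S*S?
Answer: 202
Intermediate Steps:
E(S) = S²
h(A) = 2*A*(5 + A) (h(A) = (5 + A)*(2*A) = 2*A*(5 + A))
n(g, t) = t² + 12*g (n(g, t) = (2*1*(5 + 1))*g + t*t = (2*1*6)*g + t² = 12*g + t² = t² + 12*g)
E(7) + n(-6, -15) = 7² + ((-15)² + 12*(-6)) = 49 + (225 - 72) = 49 + 153 = 202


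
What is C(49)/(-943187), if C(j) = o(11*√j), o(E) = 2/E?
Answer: -2/72625399 ≈ -2.7539e-8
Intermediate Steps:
C(j) = 2/(11*√j) (C(j) = 2/((11*√j)) = 2*(1/(11*√j)) = 2/(11*√j))
C(49)/(-943187) = (2/(11*√49))/(-943187) = ((2/11)*(⅐))*(-1/943187) = (2/77)*(-1/943187) = -2/72625399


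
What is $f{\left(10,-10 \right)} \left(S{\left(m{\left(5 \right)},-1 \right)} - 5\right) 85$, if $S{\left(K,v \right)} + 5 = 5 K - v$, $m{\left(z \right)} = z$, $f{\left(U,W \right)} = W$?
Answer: $-13600$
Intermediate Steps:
$S{\left(K,v \right)} = -5 - v + 5 K$ ($S{\left(K,v \right)} = -5 + \left(5 K - v\right) = -5 + \left(- v + 5 K\right) = -5 - v + 5 K$)
$f{\left(10,-10 \right)} \left(S{\left(m{\left(5 \right)},-1 \right)} - 5\right) 85 = - 10 \left(\left(-5 - -1 + 5 \cdot 5\right) - 5\right) 85 = - 10 \left(\left(-5 + 1 + 25\right) - 5\right) 85 = - 10 \left(21 - 5\right) 85 = \left(-10\right) 16 \cdot 85 = \left(-160\right) 85 = -13600$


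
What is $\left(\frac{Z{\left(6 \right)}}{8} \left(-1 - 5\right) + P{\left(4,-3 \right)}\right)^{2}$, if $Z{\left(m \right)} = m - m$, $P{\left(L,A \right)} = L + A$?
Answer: $1$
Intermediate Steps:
$P{\left(L,A \right)} = A + L$
$Z{\left(m \right)} = 0$
$\left(\frac{Z{\left(6 \right)}}{8} \left(-1 - 5\right) + P{\left(4,-3 \right)}\right)^{2} = \left(\frac{0}{8} \left(-1 - 5\right) + \left(-3 + 4\right)\right)^{2} = \left(0 \cdot \frac{1}{8} \left(-1 - 5\right) + 1\right)^{2} = \left(0 \left(-6\right) + 1\right)^{2} = \left(0 + 1\right)^{2} = 1^{2} = 1$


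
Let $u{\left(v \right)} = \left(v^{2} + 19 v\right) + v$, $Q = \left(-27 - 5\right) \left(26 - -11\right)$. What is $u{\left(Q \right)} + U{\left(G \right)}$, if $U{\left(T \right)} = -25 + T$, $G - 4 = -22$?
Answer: $1378133$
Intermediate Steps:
$G = -18$ ($G = 4 - 22 = -18$)
$Q = -1184$ ($Q = - 32 \left(26 + \left(-5 + 16\right)\right) = - 32 \left(26 + 11\right) = \left(-32\right) 37 = -1184$)
$u{\left(v \right)} = v^{2} + 20 v$
$u{\left(Q \right)} + U{\left(G \right)} = - 1184 \left(20 - 1184\right) - 43 = \left(-1184\right) \left(-1164\right) - 43 = 1378176 - 43 = 1378133$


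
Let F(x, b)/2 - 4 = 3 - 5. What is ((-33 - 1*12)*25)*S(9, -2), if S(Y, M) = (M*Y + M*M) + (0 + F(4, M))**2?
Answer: -2250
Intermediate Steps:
F(x, b) = 4 (F(x, b) = 8 + 2*(3 - 5) = 8 + 2*(-2) = 8 - 4 = 4)
S(Y, M) = 16 + M**2 + M*Y (S(Y, M) = (M*Y + M*M) + (0 + 4)**2 = (M*Y + M**2) + 4**2 = (M**2 + M*Y) + 16 = 16 + M**2 + M*Y)
((-33 - 1*12)*25)*S(9, -2) = ((-33 - 1*12)*25)*(16 + (-2)**2 - 2*9) = ((-33 - 12)*25)*(16 + 4 - 18) = -45*25*2 = -1125*2 = -2250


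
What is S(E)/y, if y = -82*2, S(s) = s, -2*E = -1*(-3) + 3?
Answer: 3/164 ≈ 0.018293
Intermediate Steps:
E = -3 (E = -(-1*(-3) + 3)/2 = -(3 + 3)/2 = -½*6 = -3)
y = -164 (y = -82*2 = -164)
S(E)/y = -3/(-164) = -3*(-1/164) = 3/164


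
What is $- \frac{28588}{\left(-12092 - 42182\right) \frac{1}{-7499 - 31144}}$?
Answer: $- \frac{50214822}{2467} \approx -20355.0$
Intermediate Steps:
$- \frac{28588}{\left(-12092 - 42182\right) \frac{1}{-7499 - 31144}} = - \frac{28588}{\left(-54274\right) \frac{1}{-38643}} = - \frac{28588}{\left(-54274\right) \left(- \frac{1}{38643}\right)} = - \frac{28588}{\frac{4934}{3513}} = \left(-28588\right) \frac{3513}{4934} = - \frac{50214822}{2467}$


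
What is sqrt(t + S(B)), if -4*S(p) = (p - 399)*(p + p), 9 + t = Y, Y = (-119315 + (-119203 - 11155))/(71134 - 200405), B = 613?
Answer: I*sqrt(1096208763051217)/129271 ≈ 256.12*I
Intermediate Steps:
Y = 249673/129271 (Y = (-119315 - 130358)/(-129271) = -249673*(-1/129271) = 249673/129271 ≈ 1.9314)
t = -913766/129271 (t = -9 + 249673/129271 = -913766/129271 ≈ -7.0686)
S(p) = -p*(-399 + p)/2 (S(p) = -(p - 399)*(p + p)/4 = -(-399 + p)*2*p/4 = -p*(-399 + p)/2)
sqrt(t + S(B)) = sqrt(-913766/129271 + (1/2)*613*(399 - 1*613)) = sqrt(-913766/129271 + (1/2)*613*(399 - 613)) = sqrt(-913766/129271 + (1/2)*613*(-214)) = sqrt(-913766/129271 - 65591) = sqrt(-8479927927/129271) = I*sqrt(1096208763051217)/129271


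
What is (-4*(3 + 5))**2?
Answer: 1024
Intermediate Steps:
(-4*(3 + 5))**2 = (-4*8)**2 = (-32)**2 = 1024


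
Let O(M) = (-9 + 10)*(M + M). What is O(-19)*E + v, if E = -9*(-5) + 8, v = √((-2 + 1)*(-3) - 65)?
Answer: -2014 + I*√62 ≈ -2014.0 + 7.874*I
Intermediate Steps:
v = I*√62 (v = √(-1*(-3) - 65) = √(3 - 65) = √(-62) = I*√62 ≈ 7.874*I)
E = 53 (E = 45 + 8 = 53)
O(M) = 2*M (O(M) = 1*(2*M) = 2*M)
O(-19)*E + v = (2*(-19))*53 + I*√62 = -38*53 + I*√62 = -2014 + I*√62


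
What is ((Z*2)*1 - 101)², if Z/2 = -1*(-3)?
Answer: 7921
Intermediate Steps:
Z = 6 (Z = 2*(-1*(-3)) = 2*3 = 6)
((Z*2)*1 - 101)² = ((6*2)*1 - 101)² = (12*1 - 101)² = (12 - 101)² = (-89)² = 7921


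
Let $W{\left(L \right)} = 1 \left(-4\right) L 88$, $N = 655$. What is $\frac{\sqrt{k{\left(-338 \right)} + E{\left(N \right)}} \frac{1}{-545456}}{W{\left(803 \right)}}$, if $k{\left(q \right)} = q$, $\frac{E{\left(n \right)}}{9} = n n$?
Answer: $\frac{\sqrt{3860887}}{154176411136} \approx 1.2745 \cdot 10^{-8}$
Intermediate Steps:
$E{\left(n \right)} = 9 n^{2}$ ($E{\left(n \right)} = 9 n n = 9 n^{2}$)
$W{\left(L \right)} = - 352 L$ ($W{\left(L \right)} = - 4 L 88 = - 352 L$)
$\frac{\sqrt{k{\left(-338 \right)} + E{\left(N \right)}} \frac{1}{-545456}}{W{\left(803 \right)}} = \frac{\sqrt{-338 + 9 \cdot 655^{2}} \frac{1}{-545456}}{\left(-352\right) 803} = \frac{\sqrt{-338 + 9 \cdot 429025} \left(- \frac{1}{545456}\right)}{-282656} = \sqrt{-338 + 3861225} \left(- \frac{1}{545456}\right) \left(- \frac{1}{282656}\right) = \sqrt{3860887} \left(- \frac{1}{545456}\right) \left(- \frac{1}{282656}\right) = - \frac{\sqrt{3860887}}{545456} \left(- \frac{1}{282656}\right) = \frac{\sqrt{3860887}}{154176411136}$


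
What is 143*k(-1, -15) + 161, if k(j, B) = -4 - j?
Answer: -268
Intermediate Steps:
143*k(-1, -15) + 161 = 143*(-4 - 1*(-1)) + 161 = 143*(-4 + 1) + 161 = 143*(-3) + 161 = -429 + 161 = -268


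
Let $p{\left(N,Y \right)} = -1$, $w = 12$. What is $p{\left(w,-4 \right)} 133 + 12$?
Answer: $-121$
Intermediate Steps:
$p{\left(w,-4 \right)} 133 + 12 = \left(-1\right) 133 + 12 = -133 + 12 = -121$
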